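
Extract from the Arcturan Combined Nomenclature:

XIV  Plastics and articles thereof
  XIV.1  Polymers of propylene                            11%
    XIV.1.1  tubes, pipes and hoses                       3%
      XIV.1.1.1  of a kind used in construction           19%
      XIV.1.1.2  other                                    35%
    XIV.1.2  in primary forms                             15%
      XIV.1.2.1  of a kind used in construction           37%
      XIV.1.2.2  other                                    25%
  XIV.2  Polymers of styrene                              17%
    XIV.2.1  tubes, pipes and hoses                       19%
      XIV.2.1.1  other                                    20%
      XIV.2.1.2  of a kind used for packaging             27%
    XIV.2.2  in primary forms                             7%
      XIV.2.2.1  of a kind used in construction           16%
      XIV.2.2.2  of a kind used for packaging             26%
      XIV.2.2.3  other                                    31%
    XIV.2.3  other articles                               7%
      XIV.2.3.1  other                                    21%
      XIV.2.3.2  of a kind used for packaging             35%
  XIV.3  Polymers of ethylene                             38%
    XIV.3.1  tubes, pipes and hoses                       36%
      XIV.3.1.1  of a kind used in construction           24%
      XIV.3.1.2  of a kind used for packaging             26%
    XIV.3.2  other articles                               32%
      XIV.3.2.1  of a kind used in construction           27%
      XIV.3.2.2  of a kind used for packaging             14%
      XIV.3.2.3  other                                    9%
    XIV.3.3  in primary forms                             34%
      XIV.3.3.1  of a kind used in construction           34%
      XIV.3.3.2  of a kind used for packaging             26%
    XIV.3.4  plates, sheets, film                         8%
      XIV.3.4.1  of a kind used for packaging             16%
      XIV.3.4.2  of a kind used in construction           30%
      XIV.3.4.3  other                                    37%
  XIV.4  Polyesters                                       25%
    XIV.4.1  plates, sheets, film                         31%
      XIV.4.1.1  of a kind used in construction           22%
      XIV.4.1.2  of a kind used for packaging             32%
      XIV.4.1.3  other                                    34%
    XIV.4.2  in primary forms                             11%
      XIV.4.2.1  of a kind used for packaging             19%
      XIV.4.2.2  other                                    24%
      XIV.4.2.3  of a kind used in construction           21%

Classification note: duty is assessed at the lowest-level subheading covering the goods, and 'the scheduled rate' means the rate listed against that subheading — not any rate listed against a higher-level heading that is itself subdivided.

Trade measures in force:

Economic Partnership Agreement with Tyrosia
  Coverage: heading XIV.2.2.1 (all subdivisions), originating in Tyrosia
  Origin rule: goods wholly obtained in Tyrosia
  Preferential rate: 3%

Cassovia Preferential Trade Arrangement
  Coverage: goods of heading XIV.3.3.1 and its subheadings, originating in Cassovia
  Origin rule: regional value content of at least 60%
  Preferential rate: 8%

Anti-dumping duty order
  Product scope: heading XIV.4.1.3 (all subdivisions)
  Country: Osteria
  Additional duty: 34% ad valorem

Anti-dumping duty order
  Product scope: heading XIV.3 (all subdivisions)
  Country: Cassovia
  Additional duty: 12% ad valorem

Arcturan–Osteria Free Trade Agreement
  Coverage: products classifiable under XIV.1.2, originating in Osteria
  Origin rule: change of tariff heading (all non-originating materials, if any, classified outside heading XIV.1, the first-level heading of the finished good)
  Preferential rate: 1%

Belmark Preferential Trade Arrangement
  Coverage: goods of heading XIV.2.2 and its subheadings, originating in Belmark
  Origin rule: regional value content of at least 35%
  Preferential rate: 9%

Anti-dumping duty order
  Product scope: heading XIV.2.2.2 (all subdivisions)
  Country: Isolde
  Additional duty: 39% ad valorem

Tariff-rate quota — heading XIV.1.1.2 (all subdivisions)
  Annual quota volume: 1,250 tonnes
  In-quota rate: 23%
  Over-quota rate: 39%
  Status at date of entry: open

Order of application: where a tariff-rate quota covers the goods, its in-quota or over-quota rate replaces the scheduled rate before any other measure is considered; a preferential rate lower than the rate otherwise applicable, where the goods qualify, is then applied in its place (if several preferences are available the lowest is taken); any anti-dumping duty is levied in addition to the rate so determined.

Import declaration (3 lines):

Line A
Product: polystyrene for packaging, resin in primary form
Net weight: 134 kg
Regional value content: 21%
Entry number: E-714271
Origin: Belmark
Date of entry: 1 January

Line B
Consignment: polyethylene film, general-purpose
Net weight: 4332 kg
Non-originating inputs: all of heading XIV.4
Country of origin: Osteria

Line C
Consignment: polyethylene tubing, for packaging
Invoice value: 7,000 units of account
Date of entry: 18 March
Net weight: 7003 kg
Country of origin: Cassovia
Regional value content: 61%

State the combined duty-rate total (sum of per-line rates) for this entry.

Line A: polystyrene → XIV.2; resin in primary form → XIV.2.2; for packaging → XIV.2.2.2. Scheduled 26%. Belmark agreement on XIV.2.2: RVC < 35%. → 26%.
Line B: polyethylene → XIV.3; film → XIV.3.4; general-purpose → XIV.3.4.3. Scheduled 37%. Osteria agreement on XIV.1.2: XIV.3.4.3 not covered. → 37%.
Line C: polyethylene → XIV.3; tubing → XIV.3.1; for packaging → XIV.3.1.2. Scheduled 26%. Cassovia agreement on XIV.3.3.1: XIV.3.1.2 not covered; anti-dumping (Cassovia, XIV.3): +12%; total 26% + 12% = 38%. → 38%.
Sum: 26% + 37% + 38% = 101%.

101%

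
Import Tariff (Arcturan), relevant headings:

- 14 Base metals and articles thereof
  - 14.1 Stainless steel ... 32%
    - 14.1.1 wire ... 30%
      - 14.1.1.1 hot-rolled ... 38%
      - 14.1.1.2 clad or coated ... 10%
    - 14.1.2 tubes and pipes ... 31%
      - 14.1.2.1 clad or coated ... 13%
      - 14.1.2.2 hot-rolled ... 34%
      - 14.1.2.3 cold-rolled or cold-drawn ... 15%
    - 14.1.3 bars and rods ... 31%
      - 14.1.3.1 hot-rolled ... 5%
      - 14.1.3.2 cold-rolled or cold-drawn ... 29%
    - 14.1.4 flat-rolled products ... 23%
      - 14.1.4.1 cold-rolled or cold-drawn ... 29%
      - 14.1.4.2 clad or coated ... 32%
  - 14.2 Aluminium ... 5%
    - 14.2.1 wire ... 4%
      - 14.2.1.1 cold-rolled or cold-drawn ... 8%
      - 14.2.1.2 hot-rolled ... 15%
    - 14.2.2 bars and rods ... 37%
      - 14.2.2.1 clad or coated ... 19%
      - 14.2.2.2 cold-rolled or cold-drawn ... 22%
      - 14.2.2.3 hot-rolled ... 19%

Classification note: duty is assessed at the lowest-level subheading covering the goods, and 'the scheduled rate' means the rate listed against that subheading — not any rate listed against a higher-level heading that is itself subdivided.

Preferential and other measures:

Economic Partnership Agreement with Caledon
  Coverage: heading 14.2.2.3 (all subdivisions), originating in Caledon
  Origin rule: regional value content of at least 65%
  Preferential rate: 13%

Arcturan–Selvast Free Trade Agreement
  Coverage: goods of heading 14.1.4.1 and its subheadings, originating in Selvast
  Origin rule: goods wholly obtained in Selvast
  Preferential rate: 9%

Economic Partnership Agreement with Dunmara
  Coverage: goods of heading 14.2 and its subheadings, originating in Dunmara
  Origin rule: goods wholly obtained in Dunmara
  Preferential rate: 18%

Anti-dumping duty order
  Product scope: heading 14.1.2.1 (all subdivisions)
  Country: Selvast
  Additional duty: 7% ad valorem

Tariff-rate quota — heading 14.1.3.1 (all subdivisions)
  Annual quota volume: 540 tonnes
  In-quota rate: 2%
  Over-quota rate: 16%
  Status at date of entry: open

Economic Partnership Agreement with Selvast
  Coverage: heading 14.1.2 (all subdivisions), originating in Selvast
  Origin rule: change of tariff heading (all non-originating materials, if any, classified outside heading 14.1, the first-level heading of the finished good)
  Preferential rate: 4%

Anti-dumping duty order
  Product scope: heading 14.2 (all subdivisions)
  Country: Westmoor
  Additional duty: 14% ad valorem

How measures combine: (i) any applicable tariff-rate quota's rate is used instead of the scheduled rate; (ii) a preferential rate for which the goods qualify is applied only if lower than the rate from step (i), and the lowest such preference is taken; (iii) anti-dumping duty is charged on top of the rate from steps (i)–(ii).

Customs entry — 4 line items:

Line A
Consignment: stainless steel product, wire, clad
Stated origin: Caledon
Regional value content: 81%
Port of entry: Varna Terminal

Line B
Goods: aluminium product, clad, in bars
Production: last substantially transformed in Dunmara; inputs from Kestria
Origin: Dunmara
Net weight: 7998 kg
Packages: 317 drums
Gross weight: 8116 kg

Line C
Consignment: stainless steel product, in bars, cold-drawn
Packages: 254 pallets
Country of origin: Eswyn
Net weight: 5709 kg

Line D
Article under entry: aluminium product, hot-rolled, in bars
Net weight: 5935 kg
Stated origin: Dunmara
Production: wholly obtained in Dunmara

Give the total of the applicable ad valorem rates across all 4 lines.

Line A: stainless steel → 14.1; wire → 14.1.1; clad → 14.1.1.2. Scheduled 10%. Caledon agreement on 14.2.2.3: 14.1.1.2 not covered. → 10%.
Line B: aluminium → 14.2; in bars → 14.2.2; clad → 14.2.2.1. Scheduled 19%. Dunmara agreement on 14.2: not wholly obtained. → 19%.
Line C: stainless steel → 14.1; in bars → 14.1.3; cold-drawn → 14.1.3.2. Scheduled 29%. No special measure applies. → 29%.
Line D: aluminium → 14.2; in bars → 14.2.2; hot-rolled → 14.2.2.3. Scheduled 19%. Dunmara agreement on 14.2: wholly obtained → 18% available; preferential 18%. → 18%.
Sum: 10% + 19% + 29% + 18% = 76%.

76%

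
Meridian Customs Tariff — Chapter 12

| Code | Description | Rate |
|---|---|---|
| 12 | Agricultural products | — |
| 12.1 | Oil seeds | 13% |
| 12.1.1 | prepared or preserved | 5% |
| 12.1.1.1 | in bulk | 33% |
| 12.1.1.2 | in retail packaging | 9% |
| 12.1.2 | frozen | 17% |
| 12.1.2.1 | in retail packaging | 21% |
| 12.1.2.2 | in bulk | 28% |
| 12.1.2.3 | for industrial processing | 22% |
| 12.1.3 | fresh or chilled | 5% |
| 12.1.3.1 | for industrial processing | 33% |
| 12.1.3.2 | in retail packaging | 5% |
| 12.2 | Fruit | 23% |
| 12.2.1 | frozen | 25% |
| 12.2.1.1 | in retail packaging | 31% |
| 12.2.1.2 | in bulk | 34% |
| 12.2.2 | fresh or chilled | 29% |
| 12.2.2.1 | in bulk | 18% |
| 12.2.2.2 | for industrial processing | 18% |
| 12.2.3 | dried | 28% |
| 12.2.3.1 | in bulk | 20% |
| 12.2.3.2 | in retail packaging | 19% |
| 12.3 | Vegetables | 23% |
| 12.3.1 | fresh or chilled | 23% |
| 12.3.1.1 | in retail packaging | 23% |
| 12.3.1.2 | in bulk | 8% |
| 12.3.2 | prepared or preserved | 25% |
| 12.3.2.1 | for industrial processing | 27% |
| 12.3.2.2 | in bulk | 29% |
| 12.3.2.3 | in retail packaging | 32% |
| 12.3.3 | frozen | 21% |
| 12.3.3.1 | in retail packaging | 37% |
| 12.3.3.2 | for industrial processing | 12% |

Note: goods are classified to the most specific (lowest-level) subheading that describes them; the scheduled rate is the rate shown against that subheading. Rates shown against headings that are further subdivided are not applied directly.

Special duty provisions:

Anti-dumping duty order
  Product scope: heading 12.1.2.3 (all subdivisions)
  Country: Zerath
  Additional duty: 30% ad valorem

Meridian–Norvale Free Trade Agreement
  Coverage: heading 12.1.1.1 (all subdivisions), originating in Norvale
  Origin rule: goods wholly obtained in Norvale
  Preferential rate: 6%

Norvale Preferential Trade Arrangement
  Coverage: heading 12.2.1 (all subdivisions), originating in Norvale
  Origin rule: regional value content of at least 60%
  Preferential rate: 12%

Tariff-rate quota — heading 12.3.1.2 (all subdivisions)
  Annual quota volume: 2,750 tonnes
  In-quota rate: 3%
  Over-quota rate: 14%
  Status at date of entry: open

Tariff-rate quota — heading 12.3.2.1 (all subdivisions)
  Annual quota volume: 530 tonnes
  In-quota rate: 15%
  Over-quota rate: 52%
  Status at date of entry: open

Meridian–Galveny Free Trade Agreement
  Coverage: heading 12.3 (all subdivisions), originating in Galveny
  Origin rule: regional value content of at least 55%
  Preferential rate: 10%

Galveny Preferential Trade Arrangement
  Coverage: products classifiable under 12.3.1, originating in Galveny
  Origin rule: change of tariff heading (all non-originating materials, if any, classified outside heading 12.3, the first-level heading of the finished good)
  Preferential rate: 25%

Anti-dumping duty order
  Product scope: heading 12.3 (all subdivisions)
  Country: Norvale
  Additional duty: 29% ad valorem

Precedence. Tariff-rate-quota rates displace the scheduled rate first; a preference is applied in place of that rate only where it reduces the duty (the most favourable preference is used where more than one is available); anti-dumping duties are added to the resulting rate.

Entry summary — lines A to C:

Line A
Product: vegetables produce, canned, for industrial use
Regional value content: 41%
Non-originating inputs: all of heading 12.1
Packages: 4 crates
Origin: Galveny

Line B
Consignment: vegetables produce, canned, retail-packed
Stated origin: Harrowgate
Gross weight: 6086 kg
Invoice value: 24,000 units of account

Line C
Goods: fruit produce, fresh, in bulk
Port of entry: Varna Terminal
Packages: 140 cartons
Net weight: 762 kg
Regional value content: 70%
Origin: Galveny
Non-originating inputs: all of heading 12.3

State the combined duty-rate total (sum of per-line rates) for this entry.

65%

Line A: vegetables → 12.3; canned → 12.3.2; for industrial use → 12.3.2.1. Scheduled 27%. quota on 12.3.2.1 open → in-quota 15%; Galveny agreement on 12.3: RVC < 55%; Galveny agreement on 12.3.1: 12.3.2.1 not covered. → 15%.
Line B: vegetables → 12.3; canned → 12.3.2; retail-packed → 12.3.2.3. Scheduled 32%. No special measure applies. → 32%.
Line C: fruit → 12.2; fresh → 12.2.2; in bulk → 12.2.2.1. Scheduled 18%. Galveny agreement on 12.3: 12.2.2.1 not covered; Galveny agreement on 12.3.1: 12.2.2.1 not covered. → 18%.
Sum: 15% + 32% + 18% = 65%.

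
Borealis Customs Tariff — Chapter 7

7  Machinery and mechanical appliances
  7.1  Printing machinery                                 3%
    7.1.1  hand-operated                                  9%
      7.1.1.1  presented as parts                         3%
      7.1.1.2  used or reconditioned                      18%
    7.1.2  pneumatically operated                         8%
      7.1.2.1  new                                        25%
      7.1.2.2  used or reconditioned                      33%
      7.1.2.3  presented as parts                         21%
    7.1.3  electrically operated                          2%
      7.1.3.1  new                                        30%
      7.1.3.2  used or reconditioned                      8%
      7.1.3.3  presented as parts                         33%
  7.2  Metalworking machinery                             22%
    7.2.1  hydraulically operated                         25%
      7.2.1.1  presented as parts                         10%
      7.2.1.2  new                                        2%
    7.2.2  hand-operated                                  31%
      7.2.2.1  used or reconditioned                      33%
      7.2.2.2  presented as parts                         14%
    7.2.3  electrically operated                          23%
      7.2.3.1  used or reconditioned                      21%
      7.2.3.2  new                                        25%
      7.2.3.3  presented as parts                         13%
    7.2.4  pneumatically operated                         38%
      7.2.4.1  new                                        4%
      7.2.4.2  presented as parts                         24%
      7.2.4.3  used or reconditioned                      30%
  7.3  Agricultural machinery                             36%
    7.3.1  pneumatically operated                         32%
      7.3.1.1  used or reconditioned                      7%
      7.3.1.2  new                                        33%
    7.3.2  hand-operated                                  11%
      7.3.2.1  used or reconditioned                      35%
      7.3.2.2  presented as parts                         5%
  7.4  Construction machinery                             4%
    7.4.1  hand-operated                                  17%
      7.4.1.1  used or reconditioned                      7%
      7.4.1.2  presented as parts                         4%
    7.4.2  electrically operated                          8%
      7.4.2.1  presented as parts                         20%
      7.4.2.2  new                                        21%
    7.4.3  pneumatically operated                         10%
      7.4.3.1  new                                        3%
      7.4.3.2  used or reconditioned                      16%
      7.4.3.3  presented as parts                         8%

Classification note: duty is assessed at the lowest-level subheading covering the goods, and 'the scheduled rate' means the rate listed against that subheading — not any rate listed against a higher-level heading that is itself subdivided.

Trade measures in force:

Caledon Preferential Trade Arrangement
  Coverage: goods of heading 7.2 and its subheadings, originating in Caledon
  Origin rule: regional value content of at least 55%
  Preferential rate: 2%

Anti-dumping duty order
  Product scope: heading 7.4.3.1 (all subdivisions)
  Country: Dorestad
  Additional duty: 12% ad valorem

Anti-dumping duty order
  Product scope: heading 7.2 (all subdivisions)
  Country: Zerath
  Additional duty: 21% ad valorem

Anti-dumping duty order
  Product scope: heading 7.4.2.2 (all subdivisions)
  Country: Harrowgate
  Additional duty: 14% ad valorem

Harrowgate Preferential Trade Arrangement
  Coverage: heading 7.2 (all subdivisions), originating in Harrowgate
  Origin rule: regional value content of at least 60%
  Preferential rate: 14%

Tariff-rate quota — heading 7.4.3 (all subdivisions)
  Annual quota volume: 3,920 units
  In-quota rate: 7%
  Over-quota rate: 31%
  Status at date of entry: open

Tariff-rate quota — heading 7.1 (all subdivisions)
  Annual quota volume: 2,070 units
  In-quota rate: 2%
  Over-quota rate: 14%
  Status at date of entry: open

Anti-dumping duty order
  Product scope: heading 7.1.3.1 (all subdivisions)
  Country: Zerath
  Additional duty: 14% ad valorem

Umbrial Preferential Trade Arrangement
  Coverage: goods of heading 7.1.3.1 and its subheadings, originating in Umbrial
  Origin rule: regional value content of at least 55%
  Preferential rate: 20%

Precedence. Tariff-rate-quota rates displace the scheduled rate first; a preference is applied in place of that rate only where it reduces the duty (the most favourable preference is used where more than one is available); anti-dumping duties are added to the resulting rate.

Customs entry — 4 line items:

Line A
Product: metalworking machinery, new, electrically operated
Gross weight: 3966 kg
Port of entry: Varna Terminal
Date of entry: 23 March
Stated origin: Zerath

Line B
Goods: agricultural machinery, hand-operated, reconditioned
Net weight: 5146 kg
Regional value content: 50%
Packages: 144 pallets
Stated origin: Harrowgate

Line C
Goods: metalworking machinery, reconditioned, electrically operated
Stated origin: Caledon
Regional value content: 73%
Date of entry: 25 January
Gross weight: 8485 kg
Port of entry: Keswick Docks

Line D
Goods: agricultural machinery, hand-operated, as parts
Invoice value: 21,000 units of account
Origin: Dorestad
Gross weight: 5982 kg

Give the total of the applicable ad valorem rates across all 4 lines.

88%

Line A: metalworking → 7.2; electrically operated → 7.2.3; new → 7.2.3.2. Scheduled 25%. anti-dumping (Zerath, 7.2): +21%; total 25% + 21% = 46%. → 46%.
Line B: agricultural → 7.3; hand-operated → 7.3.2; reconditioned → 7.3.2.1. Scheduled 35%. Harrowgate agreement on 7.2: 7.3.2.1 not covered. → 35%.
Line C: metalworking → 7.2; electrically operated → 7.2.3; reconditioned → 7.2.3.1. Scheduled 21%. Caledon agreement on 7.2: RVC ≥ 55% → 2% available; preferential 2%. → 2%.
Line D: agricultural → 7.3; hand-operated → 7.3.2; as parts → 7.3.2.2. Scheduled 5%. No special measure applies. → 5%.
Sum: 46% + 35% + 2% + 5% = 88%.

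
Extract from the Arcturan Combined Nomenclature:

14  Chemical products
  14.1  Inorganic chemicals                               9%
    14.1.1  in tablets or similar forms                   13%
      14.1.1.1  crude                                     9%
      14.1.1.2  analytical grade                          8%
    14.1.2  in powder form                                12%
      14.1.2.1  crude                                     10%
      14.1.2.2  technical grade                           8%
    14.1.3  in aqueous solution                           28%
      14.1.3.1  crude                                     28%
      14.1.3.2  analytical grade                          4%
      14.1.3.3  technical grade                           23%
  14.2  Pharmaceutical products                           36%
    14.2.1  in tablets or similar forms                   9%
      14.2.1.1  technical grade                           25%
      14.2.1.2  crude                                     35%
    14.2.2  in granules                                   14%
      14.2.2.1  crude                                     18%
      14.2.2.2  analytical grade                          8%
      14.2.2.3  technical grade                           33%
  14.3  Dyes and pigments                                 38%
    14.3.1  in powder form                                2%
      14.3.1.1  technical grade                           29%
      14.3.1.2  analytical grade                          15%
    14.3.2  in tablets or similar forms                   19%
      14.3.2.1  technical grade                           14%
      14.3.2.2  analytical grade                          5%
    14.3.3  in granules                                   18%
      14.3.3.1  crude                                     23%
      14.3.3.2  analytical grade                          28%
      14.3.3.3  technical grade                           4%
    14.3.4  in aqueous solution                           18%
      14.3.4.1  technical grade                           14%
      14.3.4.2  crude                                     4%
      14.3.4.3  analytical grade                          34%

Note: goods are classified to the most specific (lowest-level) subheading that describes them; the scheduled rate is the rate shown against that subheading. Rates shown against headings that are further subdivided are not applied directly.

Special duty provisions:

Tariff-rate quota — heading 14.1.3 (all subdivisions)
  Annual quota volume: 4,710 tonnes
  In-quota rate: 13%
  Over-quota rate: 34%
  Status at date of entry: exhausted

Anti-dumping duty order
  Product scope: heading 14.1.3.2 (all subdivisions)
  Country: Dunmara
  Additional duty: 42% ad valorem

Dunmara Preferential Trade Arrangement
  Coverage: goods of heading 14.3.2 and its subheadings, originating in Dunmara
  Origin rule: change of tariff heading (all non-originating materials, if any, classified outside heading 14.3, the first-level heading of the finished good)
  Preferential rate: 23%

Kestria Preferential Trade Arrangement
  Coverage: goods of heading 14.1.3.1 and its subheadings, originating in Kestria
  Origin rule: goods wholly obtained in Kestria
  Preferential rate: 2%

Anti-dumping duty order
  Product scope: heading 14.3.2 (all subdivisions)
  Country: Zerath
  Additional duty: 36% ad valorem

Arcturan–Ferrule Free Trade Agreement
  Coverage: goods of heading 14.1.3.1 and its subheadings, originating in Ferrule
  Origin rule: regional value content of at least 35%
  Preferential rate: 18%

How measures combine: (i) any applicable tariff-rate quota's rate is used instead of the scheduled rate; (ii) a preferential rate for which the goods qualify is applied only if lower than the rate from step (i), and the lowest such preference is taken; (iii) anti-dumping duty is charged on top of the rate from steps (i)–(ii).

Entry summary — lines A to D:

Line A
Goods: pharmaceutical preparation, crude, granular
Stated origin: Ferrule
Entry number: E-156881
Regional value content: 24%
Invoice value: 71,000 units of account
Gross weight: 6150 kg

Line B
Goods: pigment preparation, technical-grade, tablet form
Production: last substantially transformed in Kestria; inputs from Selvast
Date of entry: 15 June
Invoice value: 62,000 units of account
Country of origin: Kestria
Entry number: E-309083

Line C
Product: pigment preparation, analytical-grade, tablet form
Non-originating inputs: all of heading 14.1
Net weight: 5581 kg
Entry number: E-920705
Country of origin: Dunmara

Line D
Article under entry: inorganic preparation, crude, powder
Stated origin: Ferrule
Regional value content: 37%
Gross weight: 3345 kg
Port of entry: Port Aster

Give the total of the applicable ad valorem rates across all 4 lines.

47%

Line A: pharmaceutical → 14.2; granular → 14.2.2; crude → 14.2.2.1. Scheduled 18%. Ferrule agreement on 14.1.3.1: 14.2.2.1 not covered. → 18%.
Line B: pigment → 14.3; tablet form → 14.3.2; technical-grade → 14.3.2.1. Scheduled 14%. Kestria agreement on 14.1.3.1: 14.3.2.1 not covered. → 14%.
Line C: pigment → 14.3; tablet form → 14.3.2; analytical-grade → 14.3.2.2. Scheduled 5%. Dunmara agreement on 14.3.2: CTH met → 23% available; preference 23% not lower than 5% → no reduction. → 5%.
Line D: inorganic → 14.1; powder → 14.1.2; crude → 14.1.2.1. Scheduled 10%. Ferrule agreement on 14.1.3.1: 14.1.2.1 not covered. → 10%.
Sum: 18% + 14% + 5% + 10% = 47%.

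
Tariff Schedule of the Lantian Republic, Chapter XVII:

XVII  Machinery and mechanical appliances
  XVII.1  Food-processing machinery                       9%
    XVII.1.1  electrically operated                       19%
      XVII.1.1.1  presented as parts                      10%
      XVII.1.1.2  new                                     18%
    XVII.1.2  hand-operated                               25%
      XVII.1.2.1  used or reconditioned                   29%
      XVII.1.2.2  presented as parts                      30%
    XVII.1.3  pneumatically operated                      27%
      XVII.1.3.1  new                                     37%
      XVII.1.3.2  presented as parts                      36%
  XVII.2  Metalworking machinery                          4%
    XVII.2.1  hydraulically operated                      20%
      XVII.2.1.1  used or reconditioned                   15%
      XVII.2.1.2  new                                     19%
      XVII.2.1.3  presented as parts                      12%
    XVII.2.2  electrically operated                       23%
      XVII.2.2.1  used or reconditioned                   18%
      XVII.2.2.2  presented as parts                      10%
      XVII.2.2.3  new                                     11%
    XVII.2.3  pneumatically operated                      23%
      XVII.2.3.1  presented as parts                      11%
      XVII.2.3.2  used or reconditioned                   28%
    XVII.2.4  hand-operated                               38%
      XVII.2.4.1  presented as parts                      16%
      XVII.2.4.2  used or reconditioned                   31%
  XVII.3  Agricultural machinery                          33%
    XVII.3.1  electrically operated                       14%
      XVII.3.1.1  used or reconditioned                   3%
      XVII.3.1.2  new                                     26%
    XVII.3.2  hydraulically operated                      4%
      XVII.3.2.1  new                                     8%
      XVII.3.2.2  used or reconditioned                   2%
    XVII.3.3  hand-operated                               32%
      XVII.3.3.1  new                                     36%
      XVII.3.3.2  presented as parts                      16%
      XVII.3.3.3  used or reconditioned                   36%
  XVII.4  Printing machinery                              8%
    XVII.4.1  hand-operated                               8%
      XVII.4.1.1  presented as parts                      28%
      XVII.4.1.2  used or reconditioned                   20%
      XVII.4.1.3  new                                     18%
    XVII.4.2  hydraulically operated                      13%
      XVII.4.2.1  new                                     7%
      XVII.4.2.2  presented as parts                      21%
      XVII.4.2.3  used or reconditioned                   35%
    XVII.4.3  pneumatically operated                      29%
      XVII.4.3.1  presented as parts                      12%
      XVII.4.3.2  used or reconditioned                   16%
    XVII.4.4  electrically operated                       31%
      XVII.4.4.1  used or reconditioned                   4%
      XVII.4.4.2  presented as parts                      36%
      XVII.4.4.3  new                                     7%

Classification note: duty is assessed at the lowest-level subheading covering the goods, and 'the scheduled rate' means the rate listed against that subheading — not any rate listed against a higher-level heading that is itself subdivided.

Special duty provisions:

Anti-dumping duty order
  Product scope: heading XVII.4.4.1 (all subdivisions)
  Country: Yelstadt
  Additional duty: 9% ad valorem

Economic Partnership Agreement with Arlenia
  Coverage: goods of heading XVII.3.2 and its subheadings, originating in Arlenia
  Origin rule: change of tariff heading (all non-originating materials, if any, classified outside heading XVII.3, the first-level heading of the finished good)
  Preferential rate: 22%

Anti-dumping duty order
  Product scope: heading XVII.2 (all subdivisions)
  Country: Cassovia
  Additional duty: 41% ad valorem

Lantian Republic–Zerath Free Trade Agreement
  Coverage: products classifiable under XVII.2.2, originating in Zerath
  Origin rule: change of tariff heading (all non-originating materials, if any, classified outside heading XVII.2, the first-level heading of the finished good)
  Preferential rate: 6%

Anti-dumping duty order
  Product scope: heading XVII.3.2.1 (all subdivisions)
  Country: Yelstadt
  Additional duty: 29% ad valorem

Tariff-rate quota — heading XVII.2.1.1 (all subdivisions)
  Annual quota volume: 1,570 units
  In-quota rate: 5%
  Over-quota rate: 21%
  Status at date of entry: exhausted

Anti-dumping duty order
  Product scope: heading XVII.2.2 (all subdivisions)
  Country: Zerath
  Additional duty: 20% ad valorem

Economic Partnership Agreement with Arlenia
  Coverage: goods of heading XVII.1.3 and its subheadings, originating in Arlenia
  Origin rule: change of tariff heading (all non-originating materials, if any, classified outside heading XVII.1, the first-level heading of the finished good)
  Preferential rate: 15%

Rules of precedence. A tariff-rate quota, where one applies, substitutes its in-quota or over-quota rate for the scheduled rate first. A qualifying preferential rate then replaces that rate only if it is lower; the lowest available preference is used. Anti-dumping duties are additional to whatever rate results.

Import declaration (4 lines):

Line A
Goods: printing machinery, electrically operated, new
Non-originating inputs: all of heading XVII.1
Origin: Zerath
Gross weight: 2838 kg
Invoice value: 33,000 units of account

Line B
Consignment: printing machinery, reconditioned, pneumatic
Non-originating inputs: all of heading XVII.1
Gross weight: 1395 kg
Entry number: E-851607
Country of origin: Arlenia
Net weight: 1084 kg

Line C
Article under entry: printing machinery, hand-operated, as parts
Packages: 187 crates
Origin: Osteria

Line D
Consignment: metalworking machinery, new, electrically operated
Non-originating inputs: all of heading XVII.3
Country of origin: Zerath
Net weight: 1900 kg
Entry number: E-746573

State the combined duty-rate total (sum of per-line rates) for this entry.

77%

Line A: printing → XVII.4; electrically operated → XVII.4.4; new → XVII.4.4.3. Scheduled 7%. Zerath agreement on XVII.2.2: XVII.4.4.3 not covered. → 7%.
Line B: printing → XVII.4; pneumatic → XVII.4.3; reconditioned → XVII.4.3.2. Scheduled 16%. Arlenia agreement on XVII.3.2: XVII.4.3.2 not covered; Arlenia agreement on XVII.1.3: XVII.4.3.2 not covered. → 16%.
Line C: printing → XVII.4; hand-operated → XVII.4.1; as parts → XVII.4.1.1. Scheduled 28%. No special measure applies. → 28%.
Line D: metalworking → XVII.2; electrically operated → XVII.2.2; new → XVII.2.2.3. Scheduled 11%. Zerath agreement on XVII.2.2: CTH met → 6% available; preferential 6%; anti-dumping (Zerath, XVII.2.2): +20%; total 6% + 20% = 26%. → 26%.
Sum: 7% + 16% + 28% + 26% = 77%.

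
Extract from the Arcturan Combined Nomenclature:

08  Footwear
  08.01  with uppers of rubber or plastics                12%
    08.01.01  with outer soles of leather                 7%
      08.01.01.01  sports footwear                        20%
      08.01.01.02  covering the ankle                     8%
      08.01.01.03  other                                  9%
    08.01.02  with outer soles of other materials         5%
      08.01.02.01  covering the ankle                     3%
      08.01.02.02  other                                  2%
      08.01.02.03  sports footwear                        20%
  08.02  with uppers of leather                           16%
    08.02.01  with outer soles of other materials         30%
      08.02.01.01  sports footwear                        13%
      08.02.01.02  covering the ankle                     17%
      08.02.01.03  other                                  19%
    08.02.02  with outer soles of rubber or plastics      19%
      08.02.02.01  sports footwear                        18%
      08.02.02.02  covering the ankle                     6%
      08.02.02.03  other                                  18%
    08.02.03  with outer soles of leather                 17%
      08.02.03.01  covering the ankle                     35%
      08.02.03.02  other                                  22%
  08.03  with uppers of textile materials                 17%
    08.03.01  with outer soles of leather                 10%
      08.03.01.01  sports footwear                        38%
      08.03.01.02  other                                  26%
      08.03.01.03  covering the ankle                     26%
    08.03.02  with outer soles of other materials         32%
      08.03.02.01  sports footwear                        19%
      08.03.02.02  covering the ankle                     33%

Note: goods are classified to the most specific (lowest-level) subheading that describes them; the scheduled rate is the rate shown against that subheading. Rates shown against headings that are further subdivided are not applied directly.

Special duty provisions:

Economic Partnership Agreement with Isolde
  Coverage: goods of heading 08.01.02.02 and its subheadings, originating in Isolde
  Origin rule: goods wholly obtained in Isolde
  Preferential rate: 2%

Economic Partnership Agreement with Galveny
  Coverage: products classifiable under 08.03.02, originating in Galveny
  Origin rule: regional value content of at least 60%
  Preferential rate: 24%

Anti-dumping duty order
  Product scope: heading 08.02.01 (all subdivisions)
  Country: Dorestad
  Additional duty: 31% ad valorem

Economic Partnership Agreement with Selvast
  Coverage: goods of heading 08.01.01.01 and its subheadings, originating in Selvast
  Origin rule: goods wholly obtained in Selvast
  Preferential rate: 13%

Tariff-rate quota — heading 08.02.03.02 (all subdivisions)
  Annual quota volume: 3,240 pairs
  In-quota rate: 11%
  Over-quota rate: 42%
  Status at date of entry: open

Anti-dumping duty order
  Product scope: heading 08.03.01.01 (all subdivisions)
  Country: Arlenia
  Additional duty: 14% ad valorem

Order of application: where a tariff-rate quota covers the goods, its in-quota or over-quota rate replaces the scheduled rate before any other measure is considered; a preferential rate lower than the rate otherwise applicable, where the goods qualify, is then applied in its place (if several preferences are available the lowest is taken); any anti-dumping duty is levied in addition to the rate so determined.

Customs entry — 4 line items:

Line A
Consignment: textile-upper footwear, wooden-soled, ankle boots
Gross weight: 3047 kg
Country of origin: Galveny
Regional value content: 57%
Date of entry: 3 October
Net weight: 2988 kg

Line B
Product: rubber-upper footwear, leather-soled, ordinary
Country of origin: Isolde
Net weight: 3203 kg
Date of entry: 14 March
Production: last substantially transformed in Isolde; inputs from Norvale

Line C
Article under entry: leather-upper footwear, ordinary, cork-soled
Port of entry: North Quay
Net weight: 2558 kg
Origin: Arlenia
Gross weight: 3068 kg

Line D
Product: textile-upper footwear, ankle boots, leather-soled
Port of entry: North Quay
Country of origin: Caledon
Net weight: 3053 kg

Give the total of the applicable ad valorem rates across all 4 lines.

87%

Line A: textile-upper → 08.03; wooden-soled → 08.03.02; ankle boots → 08.03.02.02. Scheduled 33%. Galveny agreement on 08.03.02: RVC < 60%. → 33%.
Line B: rubber-upper → 08.01; leather-soled → 08.01.01; ordinary → 08.01.01.03. Scheduled 9%. Isolde agreement on 08.01.02.02: 08.01.01.03 not covered. → 9%.
Line C: leather-upper → 08.02; cork-soled → 08.02.01; ordinary → 08.02.01.03. Scheduled 19%. No special measure applies. → 19%.
Line D: textile-upper → 08.03; leather-soled → 08.03.01; ankle boots → 08.03.01.03. Scheduled 26%. No special measure applies. → 26%.
Sum: 33% + 9% + 19% + 26% = 87%.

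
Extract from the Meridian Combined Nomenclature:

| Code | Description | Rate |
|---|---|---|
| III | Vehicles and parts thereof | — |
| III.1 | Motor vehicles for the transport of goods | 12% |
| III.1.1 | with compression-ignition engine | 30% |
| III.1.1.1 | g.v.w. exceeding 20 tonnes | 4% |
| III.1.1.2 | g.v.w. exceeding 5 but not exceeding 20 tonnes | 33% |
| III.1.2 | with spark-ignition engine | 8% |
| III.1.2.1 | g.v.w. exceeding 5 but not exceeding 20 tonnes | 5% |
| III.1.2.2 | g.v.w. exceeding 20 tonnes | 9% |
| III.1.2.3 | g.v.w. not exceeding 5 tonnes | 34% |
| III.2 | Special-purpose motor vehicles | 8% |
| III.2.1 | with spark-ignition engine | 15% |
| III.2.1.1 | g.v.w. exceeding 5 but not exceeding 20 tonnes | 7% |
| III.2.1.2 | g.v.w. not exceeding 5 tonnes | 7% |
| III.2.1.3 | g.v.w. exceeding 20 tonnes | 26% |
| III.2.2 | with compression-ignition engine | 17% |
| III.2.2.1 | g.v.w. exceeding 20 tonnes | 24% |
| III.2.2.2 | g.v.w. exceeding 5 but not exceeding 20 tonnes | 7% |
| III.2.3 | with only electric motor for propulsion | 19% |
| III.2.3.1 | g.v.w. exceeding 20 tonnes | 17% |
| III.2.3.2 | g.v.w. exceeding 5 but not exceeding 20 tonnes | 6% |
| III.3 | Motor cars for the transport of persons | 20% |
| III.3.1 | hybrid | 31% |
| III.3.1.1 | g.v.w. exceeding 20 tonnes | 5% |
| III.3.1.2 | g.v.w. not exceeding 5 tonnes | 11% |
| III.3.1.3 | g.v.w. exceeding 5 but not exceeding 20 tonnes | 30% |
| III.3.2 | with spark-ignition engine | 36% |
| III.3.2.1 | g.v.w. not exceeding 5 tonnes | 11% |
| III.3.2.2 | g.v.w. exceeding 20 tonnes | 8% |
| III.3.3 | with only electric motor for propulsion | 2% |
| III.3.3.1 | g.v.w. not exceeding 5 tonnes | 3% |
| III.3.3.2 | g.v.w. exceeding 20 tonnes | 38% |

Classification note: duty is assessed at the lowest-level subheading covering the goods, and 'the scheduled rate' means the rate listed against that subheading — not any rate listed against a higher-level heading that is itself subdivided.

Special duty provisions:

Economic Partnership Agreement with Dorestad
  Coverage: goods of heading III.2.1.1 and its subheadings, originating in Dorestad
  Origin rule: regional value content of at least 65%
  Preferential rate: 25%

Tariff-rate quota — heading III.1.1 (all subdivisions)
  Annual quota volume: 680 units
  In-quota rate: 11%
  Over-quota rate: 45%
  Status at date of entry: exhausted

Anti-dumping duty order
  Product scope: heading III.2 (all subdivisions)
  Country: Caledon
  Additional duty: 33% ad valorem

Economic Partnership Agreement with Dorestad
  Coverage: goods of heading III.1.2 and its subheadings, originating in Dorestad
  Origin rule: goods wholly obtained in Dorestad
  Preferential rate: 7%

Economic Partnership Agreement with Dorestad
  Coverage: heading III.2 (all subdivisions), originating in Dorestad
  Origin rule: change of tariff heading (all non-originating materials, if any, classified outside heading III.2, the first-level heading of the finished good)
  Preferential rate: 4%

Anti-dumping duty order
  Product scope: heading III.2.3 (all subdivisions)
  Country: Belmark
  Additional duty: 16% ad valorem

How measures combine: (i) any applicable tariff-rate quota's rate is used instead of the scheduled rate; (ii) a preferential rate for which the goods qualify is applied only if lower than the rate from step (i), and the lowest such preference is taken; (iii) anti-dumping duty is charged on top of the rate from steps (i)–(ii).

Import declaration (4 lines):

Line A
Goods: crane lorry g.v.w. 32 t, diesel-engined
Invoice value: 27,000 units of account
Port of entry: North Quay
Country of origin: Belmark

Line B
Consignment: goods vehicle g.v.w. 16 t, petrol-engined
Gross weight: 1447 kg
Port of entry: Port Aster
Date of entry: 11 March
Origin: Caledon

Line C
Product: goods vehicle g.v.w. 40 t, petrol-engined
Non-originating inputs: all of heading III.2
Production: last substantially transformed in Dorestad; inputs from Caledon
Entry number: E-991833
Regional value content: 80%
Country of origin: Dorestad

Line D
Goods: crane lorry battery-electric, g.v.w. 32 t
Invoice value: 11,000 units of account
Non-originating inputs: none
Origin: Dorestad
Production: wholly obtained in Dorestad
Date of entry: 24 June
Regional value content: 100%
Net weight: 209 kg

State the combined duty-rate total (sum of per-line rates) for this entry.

Line A: crane lorry → III.2; diesel-engined → III.2.2; g.v.w. 32 t → III.2.2.1. Scheduled 24%. No special measure applies. → 24%.
Line B: goods vehicle → III.1; petrol-engined → III.1.2; g.v.w. 16 t → III.1.2.1. Scheduled 5%. No special measure applies. → 5%.
Line C: goods vehicle → III.1; petrol-engined → III.1.2; g.v.w. 40 t → III.1.2.2. Scheduled 9%. Dorestad agreement on III.2.1.1: III.1.2.2 not covered; Dorestad agreement on III.1.2: not wholly obtained; Dorestad agreement on III.2: III.1.2.2 not covered. → 9%.
Line D: crane lorry → III.2; battery-electric → III.2.3; g.v.w. 32 t → III.2.3.1. Scheduled 17%. Dorestad agreement on III.2.1.1: III.2.3.1 not covered; Dorestad agreement on III.1.2: III.2.3.1 not covered; Dorestad agreement on III.2: CTH met → 4% available; preferential 4%. → 4%.
Sum: 24% + 5% + 9% + 4% = 42%.

42%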